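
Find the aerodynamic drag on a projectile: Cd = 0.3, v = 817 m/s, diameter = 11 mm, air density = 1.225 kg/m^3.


A = pi*(d/2)^2 = pi*(11/2000)^2 = 9.50332e-05 m^2
Fd = 0.5*Cd*rho*A*v^2 = 0.5*0.3*1.225*9.50332e-05*817^2 = 11.66 N

11.66 N


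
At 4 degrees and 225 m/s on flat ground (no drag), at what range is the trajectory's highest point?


R = v0^2*sin(2*theta)/g = 225^2*sin(2*4°)/9.81 = 718.21 m
apex_dist = R/2 = 718.21/2 = 359.1 m

359.1 m


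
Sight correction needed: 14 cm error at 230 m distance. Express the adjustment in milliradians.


1 mrad subtends 1 cm per 10 m of range, so adj = error_cm / (dist_m / 10) = 14 / (230/10) = 0.6087 mrad

0.6087 mrad


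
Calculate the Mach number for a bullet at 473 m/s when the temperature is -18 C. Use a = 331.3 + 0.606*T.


a = 331.3 + 0.606*(-18) = 320.392 m/s
M = v/a = 473/320.392 = 1.476

1.476


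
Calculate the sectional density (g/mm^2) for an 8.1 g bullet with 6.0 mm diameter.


SD = m/d^2 = 8.1/6.0^2 = 0.225 g/mm^2

0.225 g/mm^2


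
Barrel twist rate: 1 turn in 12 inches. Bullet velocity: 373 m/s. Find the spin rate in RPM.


twist_m = 12*0.0254 = 0.3048 m
spin = v/twist = 373/0.3048 = 1223.753 rev/s
RPM = spin*60 = 1223.753*60 ≈ 73425 RPM

73425 RPM


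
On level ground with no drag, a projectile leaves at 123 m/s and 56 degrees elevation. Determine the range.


R = v0^2 * sin(2*theta) / g = 123^2 * sin(2*56°) / 9.81 = 1430 m

1430 m


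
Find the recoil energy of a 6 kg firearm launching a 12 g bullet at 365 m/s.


v_r = m_p*v_p/m_gun = 0.012*365/6 = 0.73 m/s, E_r = 0.5*m_gun*v_r^2 = 0.5*6*0.73^2 = 1.599 J

1.599 J


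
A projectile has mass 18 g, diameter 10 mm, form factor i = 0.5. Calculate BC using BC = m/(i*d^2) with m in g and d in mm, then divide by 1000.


BC = m/(i*d^2*1000) = 18/(0.5 * 10^2 * 1000) = 0.00036

0.00036


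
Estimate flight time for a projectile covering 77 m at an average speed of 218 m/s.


t = d/v = 77/218 = 0.3532 s

0.3532 s


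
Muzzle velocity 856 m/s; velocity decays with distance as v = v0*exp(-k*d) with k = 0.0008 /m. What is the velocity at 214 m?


v = v0*exp(-k*d) = 856*exp(-0.0008*214) = 721.3 m/s

721.3 m/s


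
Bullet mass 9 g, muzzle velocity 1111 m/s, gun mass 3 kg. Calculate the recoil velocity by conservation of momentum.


v_recoil = m_p * v_p / m_gun = 0.009 * 1111 / 3 = 3.333 m/s

3.333 m/s


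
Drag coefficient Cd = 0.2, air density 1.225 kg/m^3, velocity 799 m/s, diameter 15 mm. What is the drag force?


A = pi*(d/2)^2 = pi*(15/2000)^2 = 1.76715e-04 m^2
Fd = 0.5*Cd*rho*A*v^2 = 0.5*0.2*1.225*1.76715e-04*799^2 = 13.82 N

13.82 N


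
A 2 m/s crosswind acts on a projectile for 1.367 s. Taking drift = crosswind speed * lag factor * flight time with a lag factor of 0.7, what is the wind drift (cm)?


drift = v_wind * lag * t = 2 * 0.7 * 1.367 = 1.9138 m ≈ 191.4 cm

191.4 cm


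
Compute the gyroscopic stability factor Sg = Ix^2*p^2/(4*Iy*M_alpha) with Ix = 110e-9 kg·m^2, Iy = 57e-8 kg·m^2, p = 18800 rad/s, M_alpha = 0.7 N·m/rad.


Sg = Ix^2 * p^2 / (4 * Iy * M_alpha) = (110e-9)^2 * 18800^2 / (4 * 57e-8 * 0.7) = 2.68

2.68


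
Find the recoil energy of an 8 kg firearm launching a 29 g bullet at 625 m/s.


v_r = m_p*v_p/m_gun = 0.029*625/8 = 2.26562 m/s, E_r = 0.5*m_gun*v_r^2 = 0.5*8*2.26562^2 = 20.53 J

20.53 J


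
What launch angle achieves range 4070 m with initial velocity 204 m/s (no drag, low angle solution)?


sin(2*theta) = R*g/v0^2 = 4070*9.81/204^2 = 0.959407, theta = arcsin(0.959407)/2 = 36.81°

36.81 degrees


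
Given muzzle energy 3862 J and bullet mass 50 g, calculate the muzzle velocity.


v = sqrt(2*E/m) = sqrt(2*3862/0.05) = 393 m/s

393 m/s


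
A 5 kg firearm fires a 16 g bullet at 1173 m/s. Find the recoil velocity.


v_recoil = m_p * v_p / m_gun = 0.016 * 1173 / 5 = 3.754 m/s

3.754 m/s


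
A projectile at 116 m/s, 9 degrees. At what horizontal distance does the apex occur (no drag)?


R = v0^2*sin(2*theta)/g = 116^2*sin(2*9°)/9.81 = 423.867 m
apex_dist = R/2 = 423.867/2 = 211.9 m

211.9 m


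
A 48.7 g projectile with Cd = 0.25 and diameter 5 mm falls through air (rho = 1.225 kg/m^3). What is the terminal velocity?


A = pi*(d/2)^2 = pi*(5/2000)^2 = 1.96350e-05 m^2
vt = sqrt(2mg/(Cd*rho*A)) = sqrt(2*0.0487*9.81/(0.25 * 1.225 * 1.96350e-05)) = 398.6 m/s

398.6 m/s


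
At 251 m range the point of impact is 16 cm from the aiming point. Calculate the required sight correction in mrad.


1 mrad subtends 1 cm per 10 m of range, so adj = error_cm / (dist_m / 10) = 16 / (251/10) = 0.6375 mrad

0.6375 mrad


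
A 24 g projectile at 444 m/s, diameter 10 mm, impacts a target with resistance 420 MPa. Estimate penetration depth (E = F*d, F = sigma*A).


A = pi*(d/2)^2 = pi*(10/2)^2 = 78.5398 mm^2
E = 0.5*m*v^2 = 0.5*0.024*444^2 = 2365.63 J
depth = E/(sigma*A) = 2365.63 J / (420 MPa * 78.5398 mm^2) = 2365.63/(420 * 78.5398) m = 0.0717147 m ≈ 71.71 mm

71.71 mm


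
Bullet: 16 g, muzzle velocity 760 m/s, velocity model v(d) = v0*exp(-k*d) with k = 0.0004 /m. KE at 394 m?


v = v0*exp(-k*d) = 760*exp(-0.0004*394) = 649.185 m/s
E = 0.5*m*v^2 = 0.5*0.016*649.185^2 = 3372 J

3372 J


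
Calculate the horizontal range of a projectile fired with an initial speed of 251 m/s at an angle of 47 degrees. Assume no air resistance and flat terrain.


R = v0^2 * sin(2*theta) / g = 251^2 * sin(2*47°) / 9.81 = 6406 m

6406 m


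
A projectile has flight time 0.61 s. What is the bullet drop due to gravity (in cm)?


drop = 0.5*g*t^2 = 0.5*9.81*0.61^2 = 1.82515 m ≈ 182.5 cm

182.5 cm


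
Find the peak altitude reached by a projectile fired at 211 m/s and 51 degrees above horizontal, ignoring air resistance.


H = (v0*sin(theta))^2 / (2g) = (211*sin(51°))^2 / (2*9.81) = 1370 m

1370 m


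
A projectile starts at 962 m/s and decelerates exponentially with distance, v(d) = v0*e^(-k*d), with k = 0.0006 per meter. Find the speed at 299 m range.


v = v0*exp(-k*d) = 962*exp(-0.0006*299) = 804 m/s

804 m/s


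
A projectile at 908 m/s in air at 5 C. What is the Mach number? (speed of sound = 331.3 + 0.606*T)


a = 331.3 + 0.606*(5) = 334.33 m/s
M = v/a = 908/334.33 = 2.716

2.716


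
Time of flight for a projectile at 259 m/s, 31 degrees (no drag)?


T = 2*v0*sin(theta)/g = 2*259*sin(31°)/9.81 = 27.2 s

27.2 s


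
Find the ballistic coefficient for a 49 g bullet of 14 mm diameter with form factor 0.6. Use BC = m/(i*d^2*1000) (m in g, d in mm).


BC = m/(i*d^2*1000) = 49/(0.6 * 14^2 * 1000) = 0.0004167

0.0004167


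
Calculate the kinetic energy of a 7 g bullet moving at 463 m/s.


E = 0.5*m*v^2 = 0.5*0.007*463^2 = 750.3 J

750.3 J


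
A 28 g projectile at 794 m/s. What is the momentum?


p = m*v = 0.028*794 = 22.23 kg·m/s

22.23 kg·m/s


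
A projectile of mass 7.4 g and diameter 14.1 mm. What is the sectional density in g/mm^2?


SD = m/d^2 = 7.4/14.1^2 = 0.03722 g/mm^2

0.03722 g/mm^2


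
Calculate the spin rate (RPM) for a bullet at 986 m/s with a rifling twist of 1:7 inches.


twist_m = 7*0.0254 = 0.1778 m
spin = v/twist = 986/0.1778 = 5545.557 rev/s
RPM = spin*60 = 5545.557*60 ≈ 332733 RPM

332733 RPM


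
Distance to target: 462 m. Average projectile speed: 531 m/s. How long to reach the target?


t = d/v = 462/531 = 0.8701 s

0.8701 s


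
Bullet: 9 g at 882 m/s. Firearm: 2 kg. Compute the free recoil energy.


v_r = m_p*v_p/m_gun = 0.009*882/2 = 3.969 m/s, E_r = 0.5*m_gun*v_r^2 = 0.5*2*3.969^2 = 15.75 J

15.75 J


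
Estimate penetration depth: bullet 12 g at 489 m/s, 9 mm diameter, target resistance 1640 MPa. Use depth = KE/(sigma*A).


A = pi*(d/2)^2 = pi*(9/2)^2 = 63.6173 mm^2
E = 0.5*m*v^2 = 0.5*0.012*489^2 = 1434.73 J
depth = E/(sigma*A) = 1434.73 J / (1640 MPa * 63.6173 mm^2) = 1434.73/(1640 * 63.6173) m = 0.0137515 m ≈ 13.75 mm

13.75 mm


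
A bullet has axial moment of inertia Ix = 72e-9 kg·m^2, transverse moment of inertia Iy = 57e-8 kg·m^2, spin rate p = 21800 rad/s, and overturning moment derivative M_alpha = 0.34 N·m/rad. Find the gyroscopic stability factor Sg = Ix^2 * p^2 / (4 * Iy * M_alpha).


Sg = Ix^2 * p^2 / (4 * Iy * M_alpha) = (72e-9)^2 * 21800^2 / (4 * 57e-8 * 0.34) = 3.178

3.178


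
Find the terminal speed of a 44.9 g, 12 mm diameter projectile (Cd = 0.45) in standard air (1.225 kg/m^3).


A = pi*(d/2)^2 = pi*(12/2000)^2 = 1.13097e-04 m^2
vt = sqrt(2mg/(Cd*rho*A)) = sqrt(2*0.0449*9.81/(0.45 * 1.225 * 1.13097e-04)) = 118.9 m/s

118.9 m/s


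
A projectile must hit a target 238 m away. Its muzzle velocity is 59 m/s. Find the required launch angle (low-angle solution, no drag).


sin(2*theta) = R*g/v0^2 = 238*9.81/59^2 = 0.670721, theta = arcsin(0.670721)/2 = 21.06°

21.06 degrees


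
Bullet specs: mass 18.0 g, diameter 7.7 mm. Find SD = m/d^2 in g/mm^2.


SD = m/d^2 = 18.0/7.7^2 = 0.3036 g/mm^2

0.3036 g/mm^2


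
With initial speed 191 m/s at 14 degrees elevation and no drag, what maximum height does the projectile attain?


H = (v0*sin(theta))^2 / (2g) = (191*sin(14°))^2 / (2*9.81) = 108.8 m

108.8 m


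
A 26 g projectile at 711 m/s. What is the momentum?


p = m*v = 0.026*711 = 18.49 kg·m/s

18.49 kg·m/s


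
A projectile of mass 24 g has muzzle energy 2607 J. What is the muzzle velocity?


v = sqrt(2*E/m) = sqrt(2*2607/0.024) = 466.1 m/s

466.1 m/s


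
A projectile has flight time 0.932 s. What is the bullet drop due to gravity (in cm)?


drop = 0.5*g*t^2 = 0.5*9.81*0.932^2 = 4.2606 m ≈ 426.1 cm

426.1 cm


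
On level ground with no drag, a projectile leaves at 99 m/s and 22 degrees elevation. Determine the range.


R = v0^2 * sin(2*theta) / g = 99^2 * sin(2*22°) / 9.81 = 694 m

694 m


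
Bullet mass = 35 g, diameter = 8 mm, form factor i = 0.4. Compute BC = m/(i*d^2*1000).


BC = m/(i*d^2*1000) = 35/(0.4 * 8^2 * 1000) = 0.001367

0.001367


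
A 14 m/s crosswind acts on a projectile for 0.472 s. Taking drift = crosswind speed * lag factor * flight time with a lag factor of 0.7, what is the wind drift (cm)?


drift = v_wind * lag * t = 14 * 0.7 * 0.472 = 4.6256 m ≈ 462.6 cm

462.6 cm


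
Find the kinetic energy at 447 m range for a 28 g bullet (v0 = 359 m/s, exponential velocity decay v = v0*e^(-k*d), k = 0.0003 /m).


v = v0*exp(-k*d) = 359*exp(-0.0003*447) = 313.946 m/s
E = 0.5*m*v^2 = 0.5*0.028*313.946^2 = 1380 J

1380 J


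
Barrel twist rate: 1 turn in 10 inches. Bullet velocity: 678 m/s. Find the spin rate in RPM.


twist_m = 10*0.0254 = 0.254 m
spin = v/twist = 678/0.254 = 2669.291 rev/s
RPM = spin*60 = 2669.291*60 ≈ 160157 RPM

160157 RPM


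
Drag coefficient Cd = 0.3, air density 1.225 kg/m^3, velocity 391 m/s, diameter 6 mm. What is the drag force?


A = pi*(d/2)^2 = pi*(6/2000)^2 = 2.82743e-05 m^2
Fd = 0.5*Cd*rho*A*v^2 = 0.5*0.3*1.225*2.82743e-05*391^2 = 0.7943 N

0.7943 N


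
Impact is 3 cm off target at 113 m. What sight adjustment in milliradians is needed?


1 mrad subtends 1 cm per 10 m of range, so adj = error_cm / (dist_m / 10) = 3 / (113/10) = 0.2655 mrad

0.2655 mrad


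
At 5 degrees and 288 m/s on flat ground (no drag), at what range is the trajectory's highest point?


R = v0^2*sin(2*theta)/g = 288^2*sin(2*5°)/9.81 = 1468.2 m
apex_dist = R/2 = 1468.2/2 = 734.1 m

734.1 m


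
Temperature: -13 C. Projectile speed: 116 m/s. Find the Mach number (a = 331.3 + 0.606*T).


a = 331.3 + 0.606*(-13) = 323.422 m/s
M = v/a = 116/323.422 = 0.3587

0.3587


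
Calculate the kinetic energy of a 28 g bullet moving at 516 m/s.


E = 0.5*m*v^2 = 0.5*0.028*516^2 = 3728 J

3728 J


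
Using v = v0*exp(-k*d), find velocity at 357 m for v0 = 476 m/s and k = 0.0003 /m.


v = v0*exp(-k*d) = 476*exp(-0.0003*357) = 427.7 m/s

427.7 m/s


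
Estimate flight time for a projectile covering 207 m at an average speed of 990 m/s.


t = d/v = 207/990 = 0.2091 s

0.2091 s


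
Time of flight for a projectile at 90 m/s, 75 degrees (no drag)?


T = 2*v0*sin(theta)/g = 2*90*sin(75°)/9.81 = 17.72 s

17.72 s


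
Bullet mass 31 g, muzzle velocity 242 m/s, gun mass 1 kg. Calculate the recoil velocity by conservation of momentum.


v_recoil = m_p * v_p / m_gun = 0.031 * 242 / 1 = 7.502 m/s

7.502 m/s


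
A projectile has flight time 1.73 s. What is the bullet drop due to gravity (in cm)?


drop = 0.5*g*t^2 = 0.5*9.81*1.73^2 = 14.6802 m ≈ 1468 cm

1468 cm


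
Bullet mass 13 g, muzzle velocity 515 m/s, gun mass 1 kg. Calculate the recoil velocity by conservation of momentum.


v_recoil = m_p * v_p / m_gun = 0.013 * 515 / 1 = 6.695 m/s

6.695 m/s


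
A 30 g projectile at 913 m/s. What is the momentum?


p = m*v = 0.03*913 = 27.39 kg·m/s

27.39 kg·m/s


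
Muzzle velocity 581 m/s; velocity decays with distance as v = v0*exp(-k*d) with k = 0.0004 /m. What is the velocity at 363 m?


v = v0*exp(-k*d) = 581*exp(-0.0004*363) = 502.5 m/s

502.5 m/s


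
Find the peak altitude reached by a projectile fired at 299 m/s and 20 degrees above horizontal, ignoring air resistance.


H = (v0*sin(theta))^2 / (2g) = (299*sin(20°))^2 / (2*9.81) = 533 m

533 m


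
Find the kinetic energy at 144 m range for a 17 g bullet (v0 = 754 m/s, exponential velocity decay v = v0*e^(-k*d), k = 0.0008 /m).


v = v0*exp(-k*d) = 754*exp(-0.0008*144) = 671.956 m/s
E = 0.5*m*v^2 = 0.5*0.017*671.956^2 = 3838 J

3838 J


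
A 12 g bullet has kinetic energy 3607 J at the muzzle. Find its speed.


v = sqrt(2*E/m) = sqrt(2*3607/0.012) = 775.3 m/s

775.3 m/s


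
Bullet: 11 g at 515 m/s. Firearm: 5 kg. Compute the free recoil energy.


v_r = m_p*v_p/m_gun = 0.011*515/5 = 1.133 m/s, E_r = 0.5*m_gun*v_r^2 = 0.5*5*1.133^2 = 3.209 J

3.209 J


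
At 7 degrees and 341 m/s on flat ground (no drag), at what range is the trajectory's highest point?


R = v0^2*sin(2*theta)/g = 341^2*sin(2*7°)/9.81 = 2867.58 m
apex_dist = R/2 = 2867.58/2 = 1434 m

1434 m


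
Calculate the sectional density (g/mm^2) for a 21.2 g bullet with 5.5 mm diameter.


SD = m/d^2 = 21.2/5.5^2 = 0.7008 g/mm^2

0.7008 g/mm^2


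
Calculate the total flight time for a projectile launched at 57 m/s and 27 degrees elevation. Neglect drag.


T = 2*v0*sin(theta)/g = 2*57*sin(27°)/9.81 = 5.276 s

5.276 s


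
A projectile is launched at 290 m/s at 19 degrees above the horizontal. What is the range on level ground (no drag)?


R = v0^2 * sin(2*theta) / g = 290^2 * sin(2*19°) / 9.81 = 5278 m

5278 m


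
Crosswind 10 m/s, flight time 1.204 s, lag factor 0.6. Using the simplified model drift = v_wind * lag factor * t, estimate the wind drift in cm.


drift = v_wind * lag * t = 10 * 0.6 * 1.204 = 7.224 m ≈ 722.4 cm

722.4 cm


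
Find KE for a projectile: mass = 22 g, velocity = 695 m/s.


E = 0.5*m*v^2 = 0.5*0.022*695^2 = 5313 J

5313 J


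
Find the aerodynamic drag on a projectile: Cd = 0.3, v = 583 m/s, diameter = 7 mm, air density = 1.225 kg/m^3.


A = pi*(d/2)^2 = pi*(7/2000)^2 = 3.84845e-05 m^2
Fd = 0.5*Cd*rho*A*v^2 = 0.5*0.3*1.225*3.84845e-05*583^2 = 2.404 N

2.404 N


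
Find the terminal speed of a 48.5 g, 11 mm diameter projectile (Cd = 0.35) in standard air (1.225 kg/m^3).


A = pi*(d/2)^2 = pi*(11/2000)^2 = 9.50332e-05 m^2
vt = sqrt(2mg/(Cd*rho*A)) = sqrt(2*0.0485*9.81/(0.35 * 1.225 * 9.50332e-05)) = 152.8 m/s

152.8 m/s


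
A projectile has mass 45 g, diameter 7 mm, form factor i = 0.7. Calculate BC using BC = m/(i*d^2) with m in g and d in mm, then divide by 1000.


BC = m/(i*d^2*1000) = 45/(0.7 * 7^2 * 1000) = 0.001312

0.001312


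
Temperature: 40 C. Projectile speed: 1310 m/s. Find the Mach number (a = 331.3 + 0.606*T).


a = 331.3 + 0.606*(40) = 355.54 m/s
M = v/a = 1310/355.54 = 3.685

3.685


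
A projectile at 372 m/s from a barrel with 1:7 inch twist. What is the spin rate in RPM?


twist_m = 7*0.0254 = 0.1778 m
spin = v/twist = 372/0.1778 = 2092.238 rev/s
RPM = spin*60 = 2092.238*60 ≈ 125534 RPM

125534 RPM


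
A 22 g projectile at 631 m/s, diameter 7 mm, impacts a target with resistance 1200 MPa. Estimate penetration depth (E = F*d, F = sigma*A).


A = pi*(d/2)^2 = pi*(7/2)^2 = 38.4845 mm^2
E = 0.5*m*v^2 = 0.5*0.022*631^2 = 4379.77 J
depth = E/(sigma*A) = 4379.77 J / (1200 MPa * 38.4845 mm^2) = 4379.77/(1200 * 38.4845) m = 0.0948384 m ≈ 94.84 mm

94.84 mm


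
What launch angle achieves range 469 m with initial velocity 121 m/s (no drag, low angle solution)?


sin(2*theta) = R*g/v0^2 = 469*9.81/121^2 = 0.314247, theta = arcsin(0.314247)/2 = 9.158°

9.158 degrees


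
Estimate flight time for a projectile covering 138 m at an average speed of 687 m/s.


t = d/v = 138/687 = 0.2009 s

0.2009 s


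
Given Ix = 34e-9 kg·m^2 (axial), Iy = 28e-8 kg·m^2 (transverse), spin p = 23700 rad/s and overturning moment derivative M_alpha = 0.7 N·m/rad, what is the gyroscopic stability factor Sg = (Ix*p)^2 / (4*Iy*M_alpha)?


Sg = Ix^2 * p^2 / (4 * Iy * M_alpha) = (34e-9)^2 * 23700^2 / (4 * 28e-8 * 0.7) = 0.8282

0.8282


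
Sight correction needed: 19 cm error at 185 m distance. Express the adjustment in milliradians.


1 mrad subtends 1 cm per 10 m of range, so adj = error_cm / (dist_m / 10) = 19 / (185/10) = 1.027 mrad

1.027 mrad


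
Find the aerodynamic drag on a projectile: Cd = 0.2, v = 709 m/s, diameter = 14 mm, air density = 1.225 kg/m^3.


A = pi*(d/2)^2 = pi*(14/2000)^2 = 1.53938e-04 m^2
Fd = 0.5*Cd*rho*A*v^2 = 0.5*0.2*1.225*1.53938e-04*709^2 = 9.479 N

9.479 N


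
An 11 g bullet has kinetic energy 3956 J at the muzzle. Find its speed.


v = sqrt(2*E/m) = sqrt(2*3956/0.011) = 848.1 m/s

848.1 m/s


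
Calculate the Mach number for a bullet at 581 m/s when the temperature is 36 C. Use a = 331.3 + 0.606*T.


a = 331.3 + 0.606*(36) = 353.116 m/s
M = v/a = 581/353.116 = 1.645

1.645


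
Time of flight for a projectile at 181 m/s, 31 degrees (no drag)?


T = 2*v0*sin(theta)/g = 2*181*sin(31°)/9.81 = 19.01 s

19.01 s


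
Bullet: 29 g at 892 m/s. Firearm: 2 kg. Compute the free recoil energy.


v_r = m_p*v_p/m_gun = 0.029*892/2 = 12.934 m/s, E_r = 0.5*m_gun*v_r^2 = 0.5*2*12.934^2 = 167.3 J

167.3 J


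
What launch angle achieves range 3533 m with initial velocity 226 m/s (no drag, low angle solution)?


sin(2*theta) = R*g/v0^2 = 3533*9.81/226^2 = 0.678572, theta = arcsin(0.678572)/2 = 21.37°

21.37 degrees


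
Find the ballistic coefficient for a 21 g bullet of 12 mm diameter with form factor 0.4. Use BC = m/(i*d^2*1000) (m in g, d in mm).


BC = m/(i*d^2*1000) = 21/(0.4 * 12^2 * 1000) = 0.0003646

0.0003646


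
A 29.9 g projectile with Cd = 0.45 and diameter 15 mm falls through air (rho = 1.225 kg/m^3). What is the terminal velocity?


A = pi*(d/2)^2 = pi*(15/2000)^2 = 1.76715e-04 m^2
vt = sqrt(2mg/(Cd*rho*A)) = sqrt(2*0.0299*9.81/(0.45 * 1.225 * 1.76715e-04)) = 77.6 m/s

77.6 m/s


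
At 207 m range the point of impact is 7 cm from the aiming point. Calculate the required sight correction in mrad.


1 mrad subtends 1 cm per 10 m of range, so adj = error_cm / (dist_m / 10) = 7 / (207/10) = 0.3382 mrad

0.3382 mrad


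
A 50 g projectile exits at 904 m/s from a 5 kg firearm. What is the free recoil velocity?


v_recoil = m_p * v_p / m_gun = 0.05 * 904 / 5 = 9.04 m/s

9.04 m/s


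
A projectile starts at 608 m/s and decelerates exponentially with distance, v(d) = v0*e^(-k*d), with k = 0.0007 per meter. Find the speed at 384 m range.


v = v0*exp(-k*d) = 608*exp(-0.0007*384) = 464.7 m/s

464.7 m/s


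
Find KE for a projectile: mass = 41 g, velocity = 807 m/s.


E = 0.5*m*v^2 = 0.5*0.041*807^2 = 13351 J

13351 J


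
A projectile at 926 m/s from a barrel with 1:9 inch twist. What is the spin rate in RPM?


twist_m = 9*0.0254 = 0.2286 m
spin = v/twist = 926/0.2286 = 4050.744 rev/s
RPM = spin*60 = 4050.744*60 ≈ 243045 RPM

243045 RPM


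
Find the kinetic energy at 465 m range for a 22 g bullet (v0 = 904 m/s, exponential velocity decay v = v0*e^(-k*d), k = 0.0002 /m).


v = v0*exp(-k*d) = 904*exp(-0.0002*465) = 823.719 m/s
E = 0.5*m*v^2 = 0.5*0.022*823.719^2 = 7464 J

7464 J


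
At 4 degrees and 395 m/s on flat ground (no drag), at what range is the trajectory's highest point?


R = v0^2*sin(2*theta)/g = 395^2*sin(2*4°)/9.81 = 2213.5 m
apex_dist = R/2 = 2213.5/2 = 1107 m

1107 m


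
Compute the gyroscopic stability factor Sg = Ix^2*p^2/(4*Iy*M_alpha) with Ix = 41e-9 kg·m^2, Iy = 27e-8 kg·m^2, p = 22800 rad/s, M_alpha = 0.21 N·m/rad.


Sg = Ix^2 * p^2 / (4 * Iy * M_alpha) = (41e-9)^2 * 22800^2 / (4 * 27e-8 * 0.21) = 3.853

3.853


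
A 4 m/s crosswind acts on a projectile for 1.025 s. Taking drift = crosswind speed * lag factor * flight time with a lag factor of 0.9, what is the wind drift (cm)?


drift = v_wind * lag * t = 4 * 0.9 * 1.025 = 3.69 m ≈ 369 cm

369 cm


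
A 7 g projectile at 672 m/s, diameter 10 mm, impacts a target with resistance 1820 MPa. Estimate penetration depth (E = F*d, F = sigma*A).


A = pi*(d/2)^2 = pi*(10/2)^2 = 78.5398 mm^2
E = 0.5*m*v^2 = 0.5*0.007*672^2 = 1580.54 J
depth = E/(sigma*A) = 1580.54 J / (1820 MPa * 78.5398 mm^2) = 1580.54/(1820 * 78.5398) m = 0.0110572 m ≈ 11.06 mm

11.06 mm


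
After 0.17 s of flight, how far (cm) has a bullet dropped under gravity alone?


drop = 0.5*g*t^2 = 0.5*9.81*0.17^2 = 0.141755 m ≈ 14.18 cm

14.18 cm


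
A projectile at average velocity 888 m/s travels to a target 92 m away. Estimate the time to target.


t = d/v = 92/888 = 0.1036 s

0.1036 s


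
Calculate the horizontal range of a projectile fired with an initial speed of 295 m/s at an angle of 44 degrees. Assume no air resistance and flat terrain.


R = v0^2 * sin(2*theta) / g = 295^2 * sin(2*44°) / 9.81 = 8866 m

8866 m


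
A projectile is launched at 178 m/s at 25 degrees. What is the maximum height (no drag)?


H = (v0*sin(theta))^2 / (2g) = (178*sin(25°))^2 / (2*9.81) = 288.4 m

288.4 m


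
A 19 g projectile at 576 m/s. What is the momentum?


p = m*v = 0.019*576 = 10.94 kg·m/s

10.94 kg·m/s


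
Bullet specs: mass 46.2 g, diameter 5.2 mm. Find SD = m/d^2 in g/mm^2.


SD = m/d^2 = 46.2/5.2^2 = 1.709 g/mm^2

1.709 g/mm^2


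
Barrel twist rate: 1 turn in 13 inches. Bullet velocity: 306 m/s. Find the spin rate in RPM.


twist_m = 13*0.0254 = 0.3302 m
spin = v/twist = 306/0.3302 = 926.7111 rev/s
RPM = spin*60 = 926.7111*60 ≈ 55603 RPM

55603 RPM


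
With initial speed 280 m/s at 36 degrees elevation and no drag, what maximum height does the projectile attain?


H = (v0*sin(theta))^2 / (2g) = (280*sin(36°))^2 / (2*9.81) = 1381 m

1381 m


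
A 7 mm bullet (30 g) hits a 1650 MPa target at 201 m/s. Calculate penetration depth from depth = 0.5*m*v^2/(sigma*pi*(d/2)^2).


A = pi*(d/2)^2 = pi*(7/2)^2 = 38.4845 mm^2
E = 0.5*m*v^2 = 0.5*0.03*201^2 = 606.015 J
depth = E/(sigma*A) = 606.015 J / (1650 MPa * 38.4845 mm^2) = 606.015/(1650 * 38.4845) m = 0.00954363 m ≈ 9.544 mm

9.544 mm


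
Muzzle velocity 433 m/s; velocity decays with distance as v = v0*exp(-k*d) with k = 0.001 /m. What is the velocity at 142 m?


v = v0*exp(-k*d) = 433*exp(-0.001*142) = 375.7 m/s

375.7 m/s


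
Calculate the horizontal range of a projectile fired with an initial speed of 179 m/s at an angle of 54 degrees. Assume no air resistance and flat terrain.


R = v0^2 * sin(2*theta) / g = 179^2 * sin(2*54°) / 9.81 = 3106 m

3106 m


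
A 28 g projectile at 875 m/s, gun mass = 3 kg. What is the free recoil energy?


v_r = m_p*v_p/m_gun = 0.028*875/3 = 8.16667 m/s, E_r = 0.5*m_gun*v_r^2 = 0.5*3*8.16667^2 = 100 J

100 J


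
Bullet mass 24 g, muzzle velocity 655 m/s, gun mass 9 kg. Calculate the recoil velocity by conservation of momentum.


v_recoil = m_p * v_p / m_gun = 0.024 * 655 / 9 = 1.747 m/s

1.747 m/s


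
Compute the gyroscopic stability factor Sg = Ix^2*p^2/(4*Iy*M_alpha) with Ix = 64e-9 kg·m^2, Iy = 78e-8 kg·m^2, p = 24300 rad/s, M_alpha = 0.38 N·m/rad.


Sg = Ix^2 * p^2 / (4 * Iy * M_alpha) = (64e-9)^2 * 24300^2 / (4 * 78e-8 * 0.38) = 2.04

2.04


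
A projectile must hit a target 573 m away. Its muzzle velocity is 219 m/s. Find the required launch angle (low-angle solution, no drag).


sin(2*theta) = R*g/v0^2 = 573*9.81/219^2 = 0.117202, theta = arcsin(0.117202)/2 = 3.365°

3.365 degrees


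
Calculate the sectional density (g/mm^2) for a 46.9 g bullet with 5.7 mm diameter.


SD = m/d^2 = 46.9/5.7^2 = 1.444 g/mm^2

1.444 g/mm^2


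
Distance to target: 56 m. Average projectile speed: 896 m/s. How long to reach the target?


t = d/v = 56/896 = 0.0625 s

0.0625 s


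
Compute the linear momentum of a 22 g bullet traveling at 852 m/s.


p = m*v = 0.022*852 = 18.74 kg·m/s

18.74 kg·m/s


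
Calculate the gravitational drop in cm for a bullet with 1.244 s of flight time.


drop = 0.5*g*t^2 = 0.5*9.81*1.244^2 = 7.59066 m ≈ 759.1 cm

759.1 cm


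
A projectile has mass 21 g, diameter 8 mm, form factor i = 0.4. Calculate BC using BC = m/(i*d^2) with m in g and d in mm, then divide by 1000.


BC = m/(i*d^2*1000) = 21/(0.4 * 8^2 * 1000) = 0.0008203

0.0008203


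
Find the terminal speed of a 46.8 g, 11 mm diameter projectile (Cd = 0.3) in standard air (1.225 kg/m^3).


A = pi*(d/2)^2 = pi*(11/2000)^2 = 9.50332e-05 m^2
vt = sqrt(2mg/(Cd*rho*A)) = sqrt(2*0.0468*9.81/(0.3 * 1.225 * 9.50332e-05)) = 162.1 m/s

162.1 m/s


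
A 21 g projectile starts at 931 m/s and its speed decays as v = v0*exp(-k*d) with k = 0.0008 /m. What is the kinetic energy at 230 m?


v = v0*exp(-k*d) = 931*exp(-0.0008*230) = 774.532 m/s
E = 0.5*m*v^2 = 0.5*0.021*774.532^2 = 6299 J

6299 J


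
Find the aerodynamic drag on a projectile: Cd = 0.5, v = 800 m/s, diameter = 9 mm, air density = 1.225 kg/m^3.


A = pi*(d/2)^2 = pi*(9/2000)^2 = 6.36173e-05 m^2
Fd = 0.5*Cd*rho*A*v^2 = 0.5*0.5*1.225*6.36173e-05*800^2 = 12.47 N

12.47 N


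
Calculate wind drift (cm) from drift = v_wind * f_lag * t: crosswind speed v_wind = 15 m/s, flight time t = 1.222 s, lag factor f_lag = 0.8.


drift = v_wind * lag * t = 15 * 0.8 * 1.222 = 14.664 m ≈ 1466 cm

1466 cm


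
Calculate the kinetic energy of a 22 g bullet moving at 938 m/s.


E = 0.5*m*v^2 = 0.5*0.022*938^2 = 9678 J

9678 J


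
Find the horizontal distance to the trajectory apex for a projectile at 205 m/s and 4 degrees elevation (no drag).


R = v0^2*sin(2*theta)/g = 205^2*sin(2*4°)/9.81 = 596.203 m
apex_dist = R/2 = 596.203/2 = 298.1 m

298.1 m


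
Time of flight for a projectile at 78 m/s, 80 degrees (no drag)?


T = 2*v0*sin(theta)/g = 2*78*sin(80°)/9.81 = 15.66 s

15.66 s


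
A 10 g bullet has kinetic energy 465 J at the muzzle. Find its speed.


v = sqrt(2*E/m) = sqrt(2*465/0.01) = 305 m/s

305 m/s


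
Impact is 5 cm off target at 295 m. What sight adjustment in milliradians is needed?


1 mrad subtends 1 cm per 10 m of range, so adj = error_cm / (dist_m / 10) = 5 / (295/10) = 0.1695 mrad

0.1695 mrad


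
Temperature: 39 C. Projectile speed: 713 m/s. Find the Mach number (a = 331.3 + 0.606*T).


a = 331.3 + 0.606*(39) = 354.934 m/s
M = v/a = 713/354.934 = 2.009

2.009


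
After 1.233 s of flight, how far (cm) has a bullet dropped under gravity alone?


drop = 0.5*g*t^2 = 0.5*9.81*1.233^2 = 7.45702 m ≈ 745.7 cm

745.7 cm


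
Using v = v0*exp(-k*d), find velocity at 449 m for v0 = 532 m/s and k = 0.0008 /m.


v = v0*exp(-k*d) = 532*exp(-0.0008*449) = 371.5 m/s

371.5 m/s


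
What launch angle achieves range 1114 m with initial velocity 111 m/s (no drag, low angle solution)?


sin(2*theta) = R*g/v0^2 = 1114*9.81/111^2 = 0.886969, theta = arcsin(0.886969)/2 = 31.25°

31.25 degrees


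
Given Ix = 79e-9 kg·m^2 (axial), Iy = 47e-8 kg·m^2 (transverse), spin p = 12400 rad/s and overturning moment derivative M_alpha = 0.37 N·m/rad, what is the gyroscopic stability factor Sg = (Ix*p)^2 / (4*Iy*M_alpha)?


Sg = Ix^2 * p^2 / (4 * Iy * M_alpha) = (79e-9)^2 * 12400^2 / (4 * 47e-8 * 0.37) = 1.38

1.38


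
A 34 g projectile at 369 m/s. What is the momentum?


p = m*v = 0.034*369 = 12.55 kg·m/s

12.55 kg·m/s


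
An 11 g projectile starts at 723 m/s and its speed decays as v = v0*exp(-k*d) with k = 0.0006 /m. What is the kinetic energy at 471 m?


v = v0*exp(-k*d) = 723*exp(-0.0006*471) = 545.013 m/s
E = 0.5*m*v^2 = 0.5*0.011*545.013^2 = 1634 J

1634 J


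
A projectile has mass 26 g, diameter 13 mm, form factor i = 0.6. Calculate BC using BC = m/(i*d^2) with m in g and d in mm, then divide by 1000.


BC = m/(i*d^2*1000) = 26/(0.6 * 13^2 * 1000) = 0.0002564

0.0002564


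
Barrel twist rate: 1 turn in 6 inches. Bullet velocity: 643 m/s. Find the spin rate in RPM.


twist_m = 6*0.0254 = 0.1524 m
spin = v/twist = 643/0.1524 = 4219.16 rev/s
RPM = spin*60 = 4219.16*60 ≈ 253150 RPM

253150 RPM


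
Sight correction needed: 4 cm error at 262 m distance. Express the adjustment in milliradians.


1 mrad subtends 1 cm per 10 m of range, so adj = error_cm / (dist_m / 10) = 4 / (262/10) = 0.1527 mrad

0.1527 mrad


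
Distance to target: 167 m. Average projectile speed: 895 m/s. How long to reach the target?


t = d/v = 167/895 = 0.1866 s

0.1866 s


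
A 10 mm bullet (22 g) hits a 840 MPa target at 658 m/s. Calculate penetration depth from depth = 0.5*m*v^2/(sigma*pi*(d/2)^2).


A = pi*(d/2)^2 = pi*(10/2)^2 = 78.5398 mm^2
E = 0.5*m*v^2 = 0.5*0.022*658^2 = 4762.6 J
depth = E/(sigma*A) = 4762.6 J / (840 MPa * 78.5398 mm^2) = 4762.6/(840 * 78.5398) m = 0.0721897 m ≈ 72.19 mm

72.19 mm


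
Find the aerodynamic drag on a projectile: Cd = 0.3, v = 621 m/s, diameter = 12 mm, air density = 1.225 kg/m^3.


A = pi*(d/2)^2 = pi*(12/2000)^2 = 1.13097e-04 m^2
Fd = 0.5*Cd*rho*A*v^2 = 0.5*0.3*1.225*1.13097e-04*621^2 = 8.014 N

8.014 N


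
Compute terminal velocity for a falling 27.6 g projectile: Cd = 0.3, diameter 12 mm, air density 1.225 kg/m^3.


A = pi*(d/2)^2 = pi*(12/2000)^2 = 1.13097e-04 m^2
vt = sqrt(2mg/(Cd*rho*A)) = sqrt(2*0.0276*9.81/(0.3 * 1.225 * 1.13097e-04)) = 114.1 m/s

114.1 m/s


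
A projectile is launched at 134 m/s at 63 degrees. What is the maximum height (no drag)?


H = (v0*sin(theta))^2 / (2g) = (134*sin(63°))^2 / (2*9.81) = 726.6 m

726.6 m


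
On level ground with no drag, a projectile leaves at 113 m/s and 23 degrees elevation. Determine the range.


R = v0^2 * sin(2*theta) / g = 113^2 * sin(2*23°) / 9.81 = 936.3 m

936.3 m


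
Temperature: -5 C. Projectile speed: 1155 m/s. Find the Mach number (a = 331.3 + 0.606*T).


a = 331.3 + 0.606*(-5) = 328.27 m/s
M = v/a = 1155/328.27 = 3.518

3.518


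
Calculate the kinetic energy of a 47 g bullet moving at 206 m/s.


E = 0.5*m*v^2 = 0.5*0.047*206^2 = 997.2 J

997.2 J


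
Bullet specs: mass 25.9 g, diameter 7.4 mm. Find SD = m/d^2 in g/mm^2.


SD = m/d^2 = 25.9/7.4^2 = 0.473 g/mm^2

0.473 g/mm^2


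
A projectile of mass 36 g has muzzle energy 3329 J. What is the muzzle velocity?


v = sqrt(2*E/m) = sqrt(2*3329/0.036) = 430.1 m/s

430.1 m/s


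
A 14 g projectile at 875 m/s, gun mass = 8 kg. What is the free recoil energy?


v_r = m_p*v_p/m_gun = 0.014*875/8 = 1.53125 m/s, E_r = 0.5*m_gun*v_r^2 = 0.5*8*1.53125^2 = 9.379 J

9.379 J


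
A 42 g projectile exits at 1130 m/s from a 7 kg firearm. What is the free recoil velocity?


v_recoil = m_p * v_p / m_gun = 0.042 * 1130 / 7 = 6.78 m/s

6.78 m/s


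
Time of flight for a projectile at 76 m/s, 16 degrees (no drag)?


T = 2*v0*sin(theta)/g = 2*76*sin(16°)/9.81 = 4.271 s

4.271 s


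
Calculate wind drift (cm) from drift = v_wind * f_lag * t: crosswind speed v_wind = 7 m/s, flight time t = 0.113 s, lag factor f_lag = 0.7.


drift = v_wind * lag * t = 7 * 0.7 * 0.113 = 0.5537 m ≈ 55.37 cm

55.37 cm


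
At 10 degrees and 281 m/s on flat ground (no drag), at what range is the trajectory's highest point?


R = v0^2*sin(2*theta)/g = 281^2*sin(2*10°)/9.81 = 2752.93 m
apex_dist = R/2 = 2752.93/2 = 1376 m

1376 m


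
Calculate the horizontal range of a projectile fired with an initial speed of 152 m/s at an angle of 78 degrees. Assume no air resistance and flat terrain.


R = v0^2 * sin(2*theta) / g = 152^2 * sin(2*78°) / 9.81 = 957.9 m

957.9 m


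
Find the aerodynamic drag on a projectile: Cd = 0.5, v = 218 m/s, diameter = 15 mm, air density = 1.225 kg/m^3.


A = pi*(d/2)^2 = pi*(15/2000)^2 = 1.76715e-04 m^2
Fd = 0.5*Cd*rho*A*v^2 = 0.5*0.5*1.225*1.76715e-04*218^2 = 2.572 N

2.572 N


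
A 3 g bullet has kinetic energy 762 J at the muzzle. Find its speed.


v = sqrt(2*E/m) = sqrt(2*762/0.003) = 712.7 m/s

712.7 m/s


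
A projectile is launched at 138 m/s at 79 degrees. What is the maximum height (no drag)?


H = (v0*sin(theta))^2 / (2g) = (138*sin(79°))^2 / (2*9.81) = 935.3 m

935.3 m


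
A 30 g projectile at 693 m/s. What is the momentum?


p = m*v = 0.03*693 = 20.79 kg·m/s

20.79 kg·m/s


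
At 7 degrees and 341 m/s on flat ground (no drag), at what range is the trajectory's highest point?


R = v0^2*sin(2*theta)/g = 341^2*sin(2*7°)/9.81 = 2867.58 m
apex_dist = R/2 = 2867.58/2 = 1434 m

1434 m


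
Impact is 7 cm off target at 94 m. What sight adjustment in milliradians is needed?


1 mrad subtends 1 cm per 10 m of range, so adj = error_cm / (dist_m / 10) = 7 / (94/10) = 0.7447 mrad

0.7447 mrad


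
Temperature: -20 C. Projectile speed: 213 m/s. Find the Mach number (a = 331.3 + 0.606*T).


a = 331.3 + 0.606*(-20) = 319.18 m/s
M = v/a = 213/319.18 = 0.6673

0.6673


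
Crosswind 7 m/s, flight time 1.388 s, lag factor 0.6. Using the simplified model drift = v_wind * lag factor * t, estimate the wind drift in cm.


drift = v_wind * lag * t = 7 * 0.6 * 1.388 = 5.8296 m ≈ 583 cm

583 cm


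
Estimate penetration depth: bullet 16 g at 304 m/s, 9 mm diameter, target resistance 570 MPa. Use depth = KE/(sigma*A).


A = pi*(d/2)^2 = pi*(9/2)^2 = 63.6173 mm^2
E = 0.5*m*v^2 = 0.5*0.016*304^2 = 739.328 J
depth = E/(sigma*A) = 739.328 J / (570 MPa * 63.6173 mm^2) = 739.328/(570 * 63.6173) m = 0.0203886 m ≈ 20.39 mm

20.39 mm


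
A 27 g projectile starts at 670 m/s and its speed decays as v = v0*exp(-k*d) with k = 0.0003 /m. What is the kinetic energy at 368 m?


v = v0*exp(-k*d) = 670*exp(-0.0003*368) = 599.969 m/s
E = 0.5*m*v^2 = 0.5*0.027*599.969^2 = 4859 J

4859 J


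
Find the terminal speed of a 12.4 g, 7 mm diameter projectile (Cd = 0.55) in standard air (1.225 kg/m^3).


A = pi*(d/2)^2 = pi*(7/2000)^2 = 3.84845e-05 m^2
vt = sqrt(2mg/(Cd*rho*A)) = sqrt(2*0.0124*9.81/(0.55 * 1.225 * 3.84845e-05)) = 96.87 m/s

96.87 m/s


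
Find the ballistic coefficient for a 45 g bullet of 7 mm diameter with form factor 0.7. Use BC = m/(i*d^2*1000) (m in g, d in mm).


BC = m/(i*d^2*1000) = 45/(0.7 * 7^2 * 1000) = 0.001312

0.001312


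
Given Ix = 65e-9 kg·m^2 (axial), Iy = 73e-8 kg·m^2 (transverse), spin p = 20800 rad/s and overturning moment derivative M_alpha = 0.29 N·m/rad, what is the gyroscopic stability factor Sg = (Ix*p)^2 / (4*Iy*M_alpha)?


Sg = Ix^2 * p^2 / (4 * Iy * M_alpha) = (65e-9)^2 * 20800^2 / (4 * 73e-8 * 0.29) = 2.159

2.159


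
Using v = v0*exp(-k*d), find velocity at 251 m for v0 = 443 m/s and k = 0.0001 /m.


v = v0*exp(-k*d) = 443*exp(-0.0001*251) = 432 m/s

432 m/s


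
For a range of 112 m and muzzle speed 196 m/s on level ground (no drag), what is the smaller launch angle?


sin(2*theta) = R*g/v0^2 = 112*9.81/196^2 = 0.0286006, theta = arcsin(0.0286006)/2 = 0.8195°

0.8195 degrees


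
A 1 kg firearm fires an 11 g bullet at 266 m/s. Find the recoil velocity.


v_recoil = m_p * v_p / m_gun = 0.011 * 266 / 1 = 2.926 m/s

2.926 m/s


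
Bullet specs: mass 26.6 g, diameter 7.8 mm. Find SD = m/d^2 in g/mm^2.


SD = m/d^2 = 26.6/7.8^2 = 0.4372 g/mm^2

0.4372 g/mm^2


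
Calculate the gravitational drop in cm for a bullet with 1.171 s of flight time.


drop = 0.5*g*t^2 = 0.5*9.81*1.171^2 = 6.72594 m ≈ 672.6 cm

672.6 cm


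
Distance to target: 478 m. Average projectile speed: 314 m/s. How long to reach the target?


t = d/v = 478/314 = 1.522 s

1.522 s


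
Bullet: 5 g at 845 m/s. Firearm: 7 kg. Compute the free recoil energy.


v_r = m_p*v_p/m_gun = 0.005*845/7 = 0.603571 m/s, E_r = 0.5*m_gun*v_r^2 = 0.5*7*0.603571^2 = 1.275 J

1.275 J


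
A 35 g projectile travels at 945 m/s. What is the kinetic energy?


E = 0.5*m*v^2 = 0.5*0.035*945^2 = 15628 J

15628 J


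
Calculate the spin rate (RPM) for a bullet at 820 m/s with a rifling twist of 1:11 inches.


twist_m = 11*0.0254 = 0.2794 m
spin = v/twist = 820/0.2794 = 2934.86 rev/s
RPM = spin*60 = 2934.86*60 ≈ 176092 RPM

176092 RPM


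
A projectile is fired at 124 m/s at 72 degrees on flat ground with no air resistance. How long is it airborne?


T = 2*v0*sin(theta)/g = 2*124*sin(72°)/9.81 = 24.04 s

24.04 s


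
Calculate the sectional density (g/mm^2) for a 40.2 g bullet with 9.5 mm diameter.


SD = m/d^2 = 40.2/9.5^2 = 0.4454 g/mm^2

0.4454 g/mm^2


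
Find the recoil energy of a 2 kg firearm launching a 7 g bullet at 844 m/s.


v_r = m_p*v_p/m_gun = 0.007*844/2 = 2.954 m/s, E_r = 0.5*m_gun*v_r^2 = 0.5*2*2.954^2 = 8.726 J

8.726 J


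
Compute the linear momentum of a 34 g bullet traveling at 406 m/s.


p = m*v = 0.034*406 = 13.8 kg·m/s

13.8 kg·m/s


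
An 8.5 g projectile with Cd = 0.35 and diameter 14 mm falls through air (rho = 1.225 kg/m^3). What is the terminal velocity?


A = pi*(d/2)^2 = pi*(14/2000)^2 = 1.53938e-04 m^2
vt = sqrt(2mg/(Cd*rho*A)) = sqrt(2*0.0085*9.81/(0.35 * 1.225 * 1.53938e-04)) = 50.27 m/s

50.27 m/s


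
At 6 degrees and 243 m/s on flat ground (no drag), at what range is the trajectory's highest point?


R = v0^2*sin(2*theta)/g = 243^2*sin(2*6°)/9.81 = 1251.48 m
apex_dist = R/2 = 1251.48/2 = 625.7 m

625.7 m


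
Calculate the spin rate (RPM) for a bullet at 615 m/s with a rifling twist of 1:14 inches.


twist_m = 14*0.0254 = 0.3556 m
spin = v/twist = 615/0.3556 = 1729.471 rev/s
RPM = spin*60 = 1729.471*60 ≈ 103768 RPM

103768 RPM


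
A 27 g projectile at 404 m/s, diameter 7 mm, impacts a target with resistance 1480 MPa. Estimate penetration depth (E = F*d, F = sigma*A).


A = pi*(d/2)^2 = pi*(7/2)^2 = 38.4845 mm^2
E = 0.5*m*v^2 = 0.5*0.027*404^2 = 2203.42 J
depth = E/(sigma*A) = 2203.42 J / (1480 MPa * 38.4845 mm^2) = 2203.42/(1480 * 38.4845) m = 0.0386856 m ≈ 38.69 mm

38.69 mm


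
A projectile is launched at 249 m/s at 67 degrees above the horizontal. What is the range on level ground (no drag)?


R = v0^2 * sin(2*theta) / g = 249^2 * sin(2*67°) / 9.81 = 4546 m

4546 m


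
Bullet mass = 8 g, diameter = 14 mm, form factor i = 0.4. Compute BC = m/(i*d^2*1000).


BC = m/(i*d^2*1000) = 8/(0.4 * 14^2 * 1000) = 0.000102

0.000102


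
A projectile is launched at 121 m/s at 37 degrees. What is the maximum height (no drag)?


H = (v0*sin(theta))^2 / (2g) = (121*sin(37°))^2 / (2*9.81) = 270.3 m

270.3 m


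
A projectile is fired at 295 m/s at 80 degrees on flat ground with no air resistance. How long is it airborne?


T = 2*v0*sin(theta)/g = 2*295*sin(80°)/9.81 = 59.23 s

59.23 s


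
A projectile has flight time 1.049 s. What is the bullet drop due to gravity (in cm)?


drop = 0.5*g*t^2 = 0.5*9.81*1.049^2 = 5.39747 m ≈ 539.7 cm

539.7 cm


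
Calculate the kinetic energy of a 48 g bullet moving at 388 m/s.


E = 0.5*m*v^2 = 0.5*0.048*388^2 = 3613 J

3613 J
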